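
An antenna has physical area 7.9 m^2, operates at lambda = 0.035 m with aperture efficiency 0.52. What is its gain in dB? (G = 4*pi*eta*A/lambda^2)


G_linear = 4*pi*0.52*7.9/0.035^2 = 42140.94
G_dB = 10*log10(42140.94) = 46.2 dB

46.2 dB


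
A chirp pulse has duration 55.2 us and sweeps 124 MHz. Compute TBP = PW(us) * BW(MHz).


TBP = 55.2 * 124 = 6844.8

6844.8


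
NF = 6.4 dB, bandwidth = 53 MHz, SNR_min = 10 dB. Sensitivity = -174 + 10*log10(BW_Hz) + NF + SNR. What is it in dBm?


10*log10(53000000.0) = 77.24
S = -174 + 77.24 + 6.4 + 10 = -80.4 dBm

-80.4 dBm


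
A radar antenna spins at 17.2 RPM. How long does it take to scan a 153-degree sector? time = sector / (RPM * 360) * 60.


t = 153 / (17.2 * 360) * 60 = 1.48 s

1.48 s


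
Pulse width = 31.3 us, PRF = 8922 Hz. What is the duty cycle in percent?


DC = 31.3e-6 * 8922 * 100 = 27.93%

27.93%


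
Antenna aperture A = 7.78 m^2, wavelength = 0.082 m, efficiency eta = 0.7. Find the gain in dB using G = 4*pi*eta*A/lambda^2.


G_linear = 4*pi*0.7*7.78/0.082^2 = 10177.94
G_dB = 10*log10(10177.94) = 40.1 dB

40.1 dB


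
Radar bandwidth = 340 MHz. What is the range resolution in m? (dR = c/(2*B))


dR = 3e8 / (2 * 340000000.0) = 0.44 m

0.44 m


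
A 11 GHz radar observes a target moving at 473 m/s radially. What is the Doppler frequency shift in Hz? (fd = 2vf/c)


fd = 2 * 473 * 11000000000.0 / 3e8 = 34686.7 Hz

34686.7 Hz


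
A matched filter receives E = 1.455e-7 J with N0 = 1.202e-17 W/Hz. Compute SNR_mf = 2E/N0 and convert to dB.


SNR_lin = 2 * 1.455e-7 / 1.202e-17 = 2.421e10
SNR_dB = 10*log10(2.421e10) = 103.8 dB

103.8 dB


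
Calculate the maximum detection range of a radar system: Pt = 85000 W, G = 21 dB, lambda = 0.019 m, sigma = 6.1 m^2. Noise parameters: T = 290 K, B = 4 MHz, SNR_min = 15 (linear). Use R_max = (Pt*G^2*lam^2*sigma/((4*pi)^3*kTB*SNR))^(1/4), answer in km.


G_lin = 10^(21/10) = 125.892541
R^4 = 85000 * 125.892541^2 * 0.019^2 * 6.1 / ((4*pi)^3 * 1.38e-23 * 290 * 4000000.0 * 15)
R^4 = 6.22584e15 m^4
R_max = (6.22584e15)^(1/4) = 8882.8 m = 8.9 km

8.9 km


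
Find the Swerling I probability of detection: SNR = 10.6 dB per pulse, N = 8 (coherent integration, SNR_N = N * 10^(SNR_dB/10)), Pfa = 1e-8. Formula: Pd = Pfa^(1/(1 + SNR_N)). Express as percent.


SNR_lin = 10^(10.6/10) = 11.48154
SNR_N = 8 * 11.48154 = 91.85232
1/(1 + SNR_N) = 1/92.85232 = 0.0107698
Pd = (1e-8)^0.0107698 = 0.82005
Pd = 82.0%

82.0%


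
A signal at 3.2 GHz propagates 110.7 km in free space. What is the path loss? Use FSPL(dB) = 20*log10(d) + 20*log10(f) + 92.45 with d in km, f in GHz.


20*log10(110.7) = 40.88
20*log10(3.2) = 10.1
FSPL = 143.4 dB

143.4 dB


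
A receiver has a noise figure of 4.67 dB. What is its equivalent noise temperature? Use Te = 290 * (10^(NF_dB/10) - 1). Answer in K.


NF_lin = 10^(4.67/10) = 2.930893
Te = 290 * (2.930893 - 1) = 560.0 K

560.0 K


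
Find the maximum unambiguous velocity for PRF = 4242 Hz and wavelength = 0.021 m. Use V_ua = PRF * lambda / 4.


V_ua = 4242 * 0.021 / 4 = 22.3 m/s

22.3 m/s


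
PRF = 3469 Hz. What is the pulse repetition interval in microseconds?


PRI = 1/3469 = 0.0002882675 s = 288.3 us

288.3 us


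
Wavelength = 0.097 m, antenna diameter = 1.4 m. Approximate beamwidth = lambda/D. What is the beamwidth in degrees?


BW_rad = 0.097 / 1.4 = 0.069286
BW_deg = 3.97 degrees

3.97 degrees


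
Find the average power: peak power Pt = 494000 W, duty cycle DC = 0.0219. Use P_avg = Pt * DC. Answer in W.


P_avg = 494000 * 0.0219 = 10818.6 W

10818.6 W


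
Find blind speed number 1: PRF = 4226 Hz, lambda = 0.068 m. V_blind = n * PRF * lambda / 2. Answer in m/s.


V_blind = 1 * 4226 * 0.068 / 2 = 143.7 m/s

143.7 m/s


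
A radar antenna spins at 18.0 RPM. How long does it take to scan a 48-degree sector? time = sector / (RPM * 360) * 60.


t = 48 / (18.0 * 360) * 60 = 0.44 s

0.44 s


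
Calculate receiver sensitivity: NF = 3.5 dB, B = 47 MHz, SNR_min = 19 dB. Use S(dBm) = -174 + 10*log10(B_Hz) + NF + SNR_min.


10*log10(47000000.0) = 76.72
S = -174 + 76.72 + 3.5 + 19 = -74.8 dBm

-74.8 dBm


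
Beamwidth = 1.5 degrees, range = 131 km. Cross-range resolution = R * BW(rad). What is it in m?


BW_rad = 0.026179939
CR = 131000 * 0.026179939 = 3429.6 m

3429.6 m


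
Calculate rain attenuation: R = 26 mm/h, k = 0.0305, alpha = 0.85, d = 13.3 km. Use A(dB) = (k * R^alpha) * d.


gamma = 0.0305 * 26^0.85 = 0.486438 dB/km
A = 0.486438 * 13.3 = 6.47 dB

6.47 dB


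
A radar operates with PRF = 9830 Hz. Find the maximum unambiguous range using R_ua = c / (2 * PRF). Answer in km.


R_ua = 3e8 / (2 * 9830) = 15259.4 m = 15.3 km

15.3 km


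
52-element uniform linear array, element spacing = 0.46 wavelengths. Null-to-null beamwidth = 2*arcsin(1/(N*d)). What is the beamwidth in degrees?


1/(N*d) = 1/(52*0.46) = 0.041806
BW = 2*arcsin(0.041806) = 4.8 degrees

4.8 degrees


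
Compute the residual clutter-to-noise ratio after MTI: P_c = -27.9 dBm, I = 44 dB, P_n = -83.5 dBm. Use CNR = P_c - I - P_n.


CNR = -27.9 - 44 - (-83.5) = 11.6 dB

11.6 dB


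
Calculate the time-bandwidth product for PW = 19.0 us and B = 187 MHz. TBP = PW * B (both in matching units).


TBP = 19.0 * 187 = 3553.0

3553.0


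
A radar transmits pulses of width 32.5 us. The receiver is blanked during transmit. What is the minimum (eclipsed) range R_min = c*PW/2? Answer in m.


R_min = 3e8 * 32.5e-6 / 2 = 4875.0 m

4875.0 m


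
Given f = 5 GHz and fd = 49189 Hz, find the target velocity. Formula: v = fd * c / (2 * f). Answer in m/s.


v = 49189 * 3e8 / (2 * 5000000000.0) = 1475.7 m/s

1475.7 m/s


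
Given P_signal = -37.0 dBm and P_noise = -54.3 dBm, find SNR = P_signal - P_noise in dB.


SNR = -37.0 - (-54.3) = 17.3 dB

17.3 dB


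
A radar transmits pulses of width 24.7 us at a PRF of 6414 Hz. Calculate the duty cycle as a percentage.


DC = 24.7e-6 * 6414 * 100 = 15.84%

15.84%


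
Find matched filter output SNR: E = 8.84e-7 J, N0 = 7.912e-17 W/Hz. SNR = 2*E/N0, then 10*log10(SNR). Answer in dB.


SNR_lin = 2 * 8.84e-7 / 7.912e-17 = 2.235e10
SNR_dB = 10*log10(2.235e10) = 103.5 dB

103.5 dB


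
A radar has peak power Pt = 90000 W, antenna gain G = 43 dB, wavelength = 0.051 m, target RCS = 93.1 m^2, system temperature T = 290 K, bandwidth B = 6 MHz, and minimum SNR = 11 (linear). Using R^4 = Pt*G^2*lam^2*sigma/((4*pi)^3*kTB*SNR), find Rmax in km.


G_lin = 10^(43/10) = 19952.62315
R^4 = 90000 * 19952.62315^2 * 0.051^2 * 93.1 / ((4*pi)^3 * 1.38e-23 * 290 * 6000000.0 * 11)
R^4 = 1.65532e22 m^4
R_max = (1.65532e22)^(1/4) = 358691.0 m = 358.7 km

358.7 km


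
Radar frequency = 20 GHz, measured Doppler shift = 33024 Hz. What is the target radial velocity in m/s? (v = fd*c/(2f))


v = 33024 * 3e8 / (2 * 20000000000.0) = 247.7 m/s

247.7 m/s


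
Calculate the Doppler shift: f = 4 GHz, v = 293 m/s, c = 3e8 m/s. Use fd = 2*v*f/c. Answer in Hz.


fd = 2 * 293 * 4000000000.0 / 3e8 = 7813.3 Hz

7813.3 Hz


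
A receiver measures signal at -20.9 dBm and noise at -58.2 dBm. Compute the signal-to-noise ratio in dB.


SNR = -20.9 - (-58.2) = 37.3 dB

37.3 dB


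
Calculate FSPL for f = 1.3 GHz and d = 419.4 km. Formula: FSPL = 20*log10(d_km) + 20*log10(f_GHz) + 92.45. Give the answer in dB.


20*log10(419.4) = 52.45
20*log10(1.3) = 2.28
FSPL = 147.2 dB

147.2 dB


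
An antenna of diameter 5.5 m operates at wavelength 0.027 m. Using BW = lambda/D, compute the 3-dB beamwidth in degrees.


BW_rad = 0.027 / 5.5 = 0.004909
BW_deg = 0.28 degrees

0.28 degrees


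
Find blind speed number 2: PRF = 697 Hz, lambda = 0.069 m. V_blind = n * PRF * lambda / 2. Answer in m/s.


V_blind = 2 * 697 * 0.069 / 2 = 48.1 m/s

48.1 m/s


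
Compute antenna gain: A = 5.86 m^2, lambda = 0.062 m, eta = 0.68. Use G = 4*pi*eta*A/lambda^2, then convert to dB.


G_linear = 4*pi*0.68*5.86/0.062^2 = 13026.66
G_dB = 10*log10(13026.66) = 41.1 dB

41.1 dB


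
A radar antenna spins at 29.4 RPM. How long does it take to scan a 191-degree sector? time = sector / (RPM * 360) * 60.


t = 191 / (29.4 * 360) * 60 = 1.08 s

1.08 s


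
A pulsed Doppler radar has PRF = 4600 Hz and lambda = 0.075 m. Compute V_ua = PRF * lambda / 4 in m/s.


V_ua = 4600 * 0.075 / 4 = 86.3 m/s

86.3 m/s


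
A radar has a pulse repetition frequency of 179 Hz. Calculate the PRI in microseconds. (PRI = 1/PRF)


PRI = 1/179 = 0.0055865922 s = 5586.6 us

5586.6 us


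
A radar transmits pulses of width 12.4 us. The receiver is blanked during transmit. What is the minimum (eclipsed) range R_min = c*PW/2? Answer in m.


R_min = 3e8 * 12.4e-6 / 2 = 1860.0 m

1860.0 m


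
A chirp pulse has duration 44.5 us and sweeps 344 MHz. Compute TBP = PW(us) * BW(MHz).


TBP = 44.5 * 344 = 15308.0

15308.0


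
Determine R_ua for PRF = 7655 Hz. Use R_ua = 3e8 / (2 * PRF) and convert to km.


R_ua = 3e8 / (2 * 7655) = 19595.0 m = 19.6 km

19.6 km


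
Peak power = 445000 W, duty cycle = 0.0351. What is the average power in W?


P_avg = 445000 * 0.0351 = 15619.5 W

15619.5 W


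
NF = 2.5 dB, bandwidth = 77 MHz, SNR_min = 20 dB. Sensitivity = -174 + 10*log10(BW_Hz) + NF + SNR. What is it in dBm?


10*log10(77000000.0) = 78.86
S = -174 + 78.86 + 2.5 + 20 = -72.6 dBm

-72.6 dBm


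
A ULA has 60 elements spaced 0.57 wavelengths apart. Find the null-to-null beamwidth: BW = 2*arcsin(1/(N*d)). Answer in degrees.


1/(N*d) = 1/(60*0.57) = 0.02924
BW = 2*arcsin(0.02924) = 3.4 degrees

3.4 degrees


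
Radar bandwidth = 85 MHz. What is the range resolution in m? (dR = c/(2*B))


dR = 3e8 / (2 * 85000000.0) = 1.76 m

1.76 m


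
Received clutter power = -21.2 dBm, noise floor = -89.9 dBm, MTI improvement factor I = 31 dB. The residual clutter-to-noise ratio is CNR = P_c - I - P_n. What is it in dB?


CNR = -21.2 - 31 - (-89.9) = 37.7 dB

37.7 dB


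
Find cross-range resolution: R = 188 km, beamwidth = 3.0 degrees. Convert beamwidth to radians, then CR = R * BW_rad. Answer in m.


BW_rad = 0.052359878
CR = 188000 * 0.052359878 = 9843.7 m

9843.7 m


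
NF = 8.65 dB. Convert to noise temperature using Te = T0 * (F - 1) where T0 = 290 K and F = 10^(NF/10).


NF_lin = 10^(8.65/10) = 7.328245
Te = 290 * (7.328245 - 1) = 1835.2 K

1835.2 K


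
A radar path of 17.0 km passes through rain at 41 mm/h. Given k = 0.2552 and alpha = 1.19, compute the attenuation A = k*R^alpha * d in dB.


gamma = 0.2552 * 41^1.19 = 21.188171 dB/km
A = 21.188171 * 17.0 = 360.2 dB

360.2 dB


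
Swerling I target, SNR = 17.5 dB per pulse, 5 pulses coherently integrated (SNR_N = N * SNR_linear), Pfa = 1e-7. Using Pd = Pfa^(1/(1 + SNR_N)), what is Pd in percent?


SNR_lin = 10^(17.5/10) = 56.23413
SNR_N = 5 * 56.23413 = 281.17065
1/(1 + SNR_N) = 1/282.17065 = 0.003544
Pd = (1e-7)^0.003544 = 0.94448
Pd = 94.4%

94.4%


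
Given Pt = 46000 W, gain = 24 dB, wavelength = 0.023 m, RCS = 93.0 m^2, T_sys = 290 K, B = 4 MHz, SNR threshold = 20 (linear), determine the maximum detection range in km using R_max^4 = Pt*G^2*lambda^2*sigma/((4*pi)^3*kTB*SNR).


G_lin = 10^(24/10) = 251.188643
R^4 = 46000 * 251.188643^2 * 0.023^2 * 93.0 / ((4*pi)^3 * 1.38e-23 * 290 * 4000000.0 * 20)
R^4 = 2.2475e17 m^4
R_max = (2.2475e17)^(1/4) = 21773.3 m = 21.8 km

21.8 km


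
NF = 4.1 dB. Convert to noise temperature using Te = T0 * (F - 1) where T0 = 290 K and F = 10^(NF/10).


NF_lin = 10^(4.1/10) = 2.570396
Te = 290 * (2.570396 - 1) = 455.4 K

455.4 K


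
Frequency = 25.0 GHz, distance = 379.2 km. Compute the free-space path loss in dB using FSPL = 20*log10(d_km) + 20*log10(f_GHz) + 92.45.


20*log10(379.2) = 51.58
20*log10(25.0) = 27.96
FSPL = 172.0 dB

172.0 dB


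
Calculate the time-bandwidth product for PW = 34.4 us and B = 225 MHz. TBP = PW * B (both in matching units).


TBP = 34.4 * 225 = 7740.0

7740.0


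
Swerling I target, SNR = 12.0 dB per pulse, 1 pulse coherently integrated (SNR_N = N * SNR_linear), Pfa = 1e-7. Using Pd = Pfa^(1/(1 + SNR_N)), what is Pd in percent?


SNR_lin = 10^(12.0/10) = 15.84893
SNR_N = 1 * 15.84893 = 15.84893
1/(1 + SNR_N) = 1/16.84893 = 0.0593509
Pd = (1e-7)^0.0593509 = 0.38419
Pd = 38.4%

38.4%


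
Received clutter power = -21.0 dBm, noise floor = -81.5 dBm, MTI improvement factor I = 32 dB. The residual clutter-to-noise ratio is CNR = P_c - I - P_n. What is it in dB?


CNR = -21.0 - 32 - (-81.5) = 28.5 dB

28.5 dB


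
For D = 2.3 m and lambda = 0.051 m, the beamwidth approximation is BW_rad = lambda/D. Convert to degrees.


BW_rad = 0.051 / 2.3 = 0.022174
BW_deg = 1.27 degrees

1.27 degrees


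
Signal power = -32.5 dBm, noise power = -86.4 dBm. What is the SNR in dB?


SNR = -32.5 - (-86.4) = 53.9 dB

53.9 dB


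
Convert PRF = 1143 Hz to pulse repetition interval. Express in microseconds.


PRI = 1/1143 = 0.0008748906 s = 874.9 us

874.9 us


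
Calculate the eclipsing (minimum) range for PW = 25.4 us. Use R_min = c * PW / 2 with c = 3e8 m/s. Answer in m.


R_min = 3e8 * 25.4e-6 / 2 = 3810.0 m

3810.0 m


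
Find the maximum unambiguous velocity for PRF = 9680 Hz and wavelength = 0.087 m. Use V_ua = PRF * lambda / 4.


V_ua = 9680 * 0.087 / 4 = 210.5 m/s

210.5 m/s


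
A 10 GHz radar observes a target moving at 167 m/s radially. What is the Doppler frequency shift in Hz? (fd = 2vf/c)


fd = 2 * 167 * 10000000000.0 / 3e8 = 11133.3 Hz

11133.3 Hz


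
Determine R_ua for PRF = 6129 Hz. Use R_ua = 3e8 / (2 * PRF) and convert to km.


R_ua = 3e8 / (2 * 6129) = 24473.8 m = 24.5 km

24.5 km


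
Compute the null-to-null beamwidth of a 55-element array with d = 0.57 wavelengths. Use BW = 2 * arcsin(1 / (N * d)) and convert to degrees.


1/(N*d) = 1/(55*0.57) = 0.031898
BW = 2*arcsin(0.031898) = 3.7 degrees

3.7 degrees


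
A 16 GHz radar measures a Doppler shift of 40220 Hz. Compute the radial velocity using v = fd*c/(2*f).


v = 40220 * 3e8 / (2 * 16000000000.0) = 377.1 m/s

377.1 m/s


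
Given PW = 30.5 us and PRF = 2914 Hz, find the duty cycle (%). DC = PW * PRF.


DC = 30.5e-6 * 2914 * 100 = 8.89%

8.89%


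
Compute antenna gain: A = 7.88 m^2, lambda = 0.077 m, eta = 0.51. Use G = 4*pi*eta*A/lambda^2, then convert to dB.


G_linear = 4*pi*0.51*7.88/0.077^2 = 8517.75
G_dB = 10*log10(8517.75) = 39.3 dB

39.3 dB


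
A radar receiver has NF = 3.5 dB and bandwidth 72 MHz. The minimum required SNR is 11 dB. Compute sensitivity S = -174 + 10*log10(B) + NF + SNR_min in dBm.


10*log10(72000000.0) = 78.57
S = -174 + 78.57 + 3.5 + 11 = -80.9 dBm

-80.9 dBm


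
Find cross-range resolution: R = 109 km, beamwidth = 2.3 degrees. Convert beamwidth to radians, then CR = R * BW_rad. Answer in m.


BW_rad = 0.040142573
CR = 109000 * 0.040142573 = 4375.5 m

4375.5 m


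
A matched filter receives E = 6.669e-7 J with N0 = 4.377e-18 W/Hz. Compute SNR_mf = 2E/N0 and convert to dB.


SNR_lin = 2 * 6.669e-7 / 4.377e-18 = 3.047e11
SNR_dB = 10*log10(3.047e11) = 114.8 dB

114.8 dB


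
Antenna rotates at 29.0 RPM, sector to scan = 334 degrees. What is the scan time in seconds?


t = 334 / (29.0 * 360) * 60 = 1.92 s

1.92 s


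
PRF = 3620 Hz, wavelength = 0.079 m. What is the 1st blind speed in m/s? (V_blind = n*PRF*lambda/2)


V_blind = 1 * 3620 * 0.079 / 2 = 143.0 m/s

143.0 m/s


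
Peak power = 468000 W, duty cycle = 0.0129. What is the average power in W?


P_avg = 468000 * 0.0129 = 6037.2 W

6037.2 W


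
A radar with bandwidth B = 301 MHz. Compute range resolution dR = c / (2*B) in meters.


dR = 3e8 / (2 * 301000000.0) = 0.5 m

0.5 m


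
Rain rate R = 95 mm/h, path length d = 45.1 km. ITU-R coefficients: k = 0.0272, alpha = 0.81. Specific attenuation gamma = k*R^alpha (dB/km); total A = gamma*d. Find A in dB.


gamma = 0.0272 * 95^0.81 = 1.08774 dB/km
A = 1.08774 * 45.1 = 49.06 dB

49.06 dB


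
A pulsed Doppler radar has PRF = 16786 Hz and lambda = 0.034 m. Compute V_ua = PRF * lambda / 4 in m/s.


V_ua = 16786 * 0.034 / 4 = 142.7 m/s

142.7 m/s


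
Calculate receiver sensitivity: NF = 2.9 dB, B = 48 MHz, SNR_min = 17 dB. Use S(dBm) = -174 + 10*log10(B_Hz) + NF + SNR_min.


10*log10(48000000.0) = 76.81
S = -174 + 76.81 + 2.9 + 17 = -77.3 dBm

-77.3 dBm


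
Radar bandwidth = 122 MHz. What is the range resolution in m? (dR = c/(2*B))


dR = 3e8 / (2 * 122000000.0) = 1.23 m

1.23 m


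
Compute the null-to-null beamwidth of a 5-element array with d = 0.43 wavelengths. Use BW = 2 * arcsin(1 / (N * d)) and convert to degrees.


1/(N*d) = 1/(5*0.43) = 0.465116
BW = 2*arcsin(0.465116) = 55.4 degrees

55.4 degrees


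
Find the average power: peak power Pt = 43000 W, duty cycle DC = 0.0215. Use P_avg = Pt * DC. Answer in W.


P_avg = 43000 * 0.0215 = 924.5 W

924.5 W


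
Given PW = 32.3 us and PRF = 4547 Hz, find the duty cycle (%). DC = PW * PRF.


DC = 32.3e-6 * 4547 * 100 = 14.69%

14.69%


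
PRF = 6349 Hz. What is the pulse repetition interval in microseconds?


PRI = 1/6349 = 0.0001575051 s = 157.5 us

157.5 us


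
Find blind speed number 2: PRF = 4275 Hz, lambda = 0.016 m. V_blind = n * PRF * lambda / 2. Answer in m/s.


V_blind = 2 * 4275 * 0.016 / 2 = 68.4 m/s

68.4 m/s


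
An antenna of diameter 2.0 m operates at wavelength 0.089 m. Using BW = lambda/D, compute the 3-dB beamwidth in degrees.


BW_rad = 0.089 / 2.0 = 0.0445
BW_deg = 2.55 degrees

2.55 degrees


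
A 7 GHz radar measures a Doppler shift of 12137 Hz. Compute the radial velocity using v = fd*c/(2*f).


v = 12137 * 3e8 / (2 * 7000000000.0) = 260.1 m/s

260.1 m/s


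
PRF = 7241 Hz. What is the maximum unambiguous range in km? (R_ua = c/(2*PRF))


R_ua = 3e8 / (2 * 7241) = 20715.4 m = 20.7 km

20.7 km


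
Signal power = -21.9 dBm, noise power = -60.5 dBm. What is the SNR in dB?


SNR = -21.9 - (-60.5) = 38.6 dB

38.6 dB


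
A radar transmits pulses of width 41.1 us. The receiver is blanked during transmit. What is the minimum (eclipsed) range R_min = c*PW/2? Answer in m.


R_min = 3e8 * 41.1e-6 / 2 = 6165.0 m

6165.0 m


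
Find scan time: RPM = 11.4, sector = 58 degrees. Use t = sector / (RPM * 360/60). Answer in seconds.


t = 58 / (11.4 * 360) * 60 = 0.85 s

0.85 s


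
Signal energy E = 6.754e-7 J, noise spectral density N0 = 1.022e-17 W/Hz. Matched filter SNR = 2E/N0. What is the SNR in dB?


SNR_lin = 2 * 6.754e-7 / 1.022e-17 = 1.322e11
SNR_dB = 10*log10(1.322e11) = 111.2 dB

111.2 dB


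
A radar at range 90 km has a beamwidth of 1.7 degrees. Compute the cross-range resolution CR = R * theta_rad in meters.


BW_rad = 0.029670597
CR = 90000 * 0.029670597 = 2670.4 m

2670.4 m


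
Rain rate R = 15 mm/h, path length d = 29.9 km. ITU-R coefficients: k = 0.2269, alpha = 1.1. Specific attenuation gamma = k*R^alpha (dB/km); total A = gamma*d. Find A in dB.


gamma = 0.2269 * 15^1.1 = 4.462055 dB/km
A = 4.462055 * 29.9 = 133.42 dB

133.42 dB


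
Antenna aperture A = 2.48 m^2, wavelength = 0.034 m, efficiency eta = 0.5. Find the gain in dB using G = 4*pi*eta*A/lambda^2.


G_linear = 4*pi*0.5*2.48/0.034^2 = 13479.5
G_dB = 10*log10(13479.5) = 41.3 dB

41.3 dB


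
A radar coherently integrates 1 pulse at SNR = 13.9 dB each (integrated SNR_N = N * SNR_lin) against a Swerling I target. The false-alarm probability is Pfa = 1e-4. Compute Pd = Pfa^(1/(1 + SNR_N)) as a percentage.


SNR_lin = 10^(13.9/10) = 24.54709
SNR_N = 1 * 24.54709 = 24.54709
1/(1 + SNR_N) = 1/25.54709 = 0.0391434
Pd = (1e-4)^0.0391434 = 0.69731
Pd = 69.7%

69.7%


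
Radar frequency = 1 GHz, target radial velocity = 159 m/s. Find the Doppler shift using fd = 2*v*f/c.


fd = 2 * 159 * 1000000000.0 / 3e8 = 1060.0 Hz

1060.0 Hz


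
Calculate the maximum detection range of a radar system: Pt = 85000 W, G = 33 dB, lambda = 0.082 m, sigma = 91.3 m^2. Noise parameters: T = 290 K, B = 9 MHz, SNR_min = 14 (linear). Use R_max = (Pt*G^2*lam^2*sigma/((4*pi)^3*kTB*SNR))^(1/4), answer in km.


G_lin = 10^(33/10) = 1995.262315
R^4 = 85000 * 1995.262315^2 * 0.082^2 * 91.3 / ((4*pi)^3 * 1.38e-23 * 290 * 9000000.0 * 14)
R^4 = 2.07606e20 m^4
R_max = (2.07606e20)^(1/4) = 120035.6 m = 120.0 km

120.0 km


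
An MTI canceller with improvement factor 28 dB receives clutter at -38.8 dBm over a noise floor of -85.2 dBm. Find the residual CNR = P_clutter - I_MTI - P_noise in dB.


CNR = -38.8 - 28 - (-85.2) = 18.4 dB

18.4 dB


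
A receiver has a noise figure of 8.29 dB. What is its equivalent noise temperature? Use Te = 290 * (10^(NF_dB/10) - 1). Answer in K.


NF_lin = 10^(8.29/10) = 6.74528
Te = 290 * (6.74528 - 1) = 1666.1 K

1666.1 K


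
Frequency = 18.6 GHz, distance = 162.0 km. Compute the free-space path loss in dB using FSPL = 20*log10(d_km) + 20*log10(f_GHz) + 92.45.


20*log10(162.0) = 44.19
20*log10(18.6) = 25.39
FSPL = 162.0 dB

162.0 dB


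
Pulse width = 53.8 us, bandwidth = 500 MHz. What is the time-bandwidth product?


TBP = 53.8 * 500 = 26900.0

26900.0


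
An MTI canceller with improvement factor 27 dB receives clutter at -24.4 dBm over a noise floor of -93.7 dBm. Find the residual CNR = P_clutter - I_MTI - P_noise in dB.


CNR = -24.4 - 27 - (-93.7) = 42.3 dB

42.3 dB


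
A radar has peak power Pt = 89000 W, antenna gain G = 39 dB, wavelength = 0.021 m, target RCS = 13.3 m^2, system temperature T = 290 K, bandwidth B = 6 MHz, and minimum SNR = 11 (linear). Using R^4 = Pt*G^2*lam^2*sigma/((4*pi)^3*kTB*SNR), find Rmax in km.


G_lin = 10^(39/10) = 7943.282347
R^4 = 89000 * 7943.282347^2 * 0.021^2 * 13.3 / ((4*pi)^3 * 1.38e-23 * 290 * 6000000.0 * 11)
R^4 = 6.28391e19 m^4
R_max = (6.28391e19)^(1/4) = 89034.3 m = 89.0 km

89.0 km


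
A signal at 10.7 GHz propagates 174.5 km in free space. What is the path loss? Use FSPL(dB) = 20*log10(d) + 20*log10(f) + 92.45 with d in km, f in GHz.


20*log10(174.5) = 44.84
20*log10(10.7) = 20.59
FSPL = 157.9 dB

157.9 dB


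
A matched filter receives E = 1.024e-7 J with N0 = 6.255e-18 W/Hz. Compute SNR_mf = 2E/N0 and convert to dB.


SNR_lin = 2 * 1.024e-7 / 6.255e-18 = 3.274e10
SNR_dB = 10*log10(3.274e10) = 105.2 dB

105.2 dB


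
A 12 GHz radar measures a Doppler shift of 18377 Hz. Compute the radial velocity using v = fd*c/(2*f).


v = 18377 * 3e8 / (2 * 12000000000.0) = 229.7 m/s

229.7 m/s


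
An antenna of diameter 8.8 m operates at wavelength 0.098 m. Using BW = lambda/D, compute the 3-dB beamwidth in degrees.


BW_rad = 0.098 / 8.8 = 0.011136
BW_deg = 0.64 degrees

0.64 degrees


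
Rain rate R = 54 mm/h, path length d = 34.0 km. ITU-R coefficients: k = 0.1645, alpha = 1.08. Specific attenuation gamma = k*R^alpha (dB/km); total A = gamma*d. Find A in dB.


gamma = 0.1645 * 54^1.08 = 12.22225 dB/km
A = 12.22225 * 34.0 = 415.56 dB

415.56 dB


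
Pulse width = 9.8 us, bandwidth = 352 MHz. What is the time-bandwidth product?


TBP = 9.8 * 352 = 3449.6

3449.6


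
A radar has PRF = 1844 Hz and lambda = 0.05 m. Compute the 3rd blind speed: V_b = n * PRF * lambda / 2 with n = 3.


V_blind = 3 * 1844 * 0.05 / 2 = 138.3 m/s

138.3 m/s


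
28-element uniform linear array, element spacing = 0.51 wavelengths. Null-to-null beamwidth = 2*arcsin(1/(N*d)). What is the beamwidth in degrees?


1/(N*d) = 1/(28*0.51) = 0.070028
BW = 2*arcsin(0.070028) = 8.0 degrees

8.0 degrees


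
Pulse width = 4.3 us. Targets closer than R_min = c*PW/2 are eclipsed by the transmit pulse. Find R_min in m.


R_min = 3e8 * 4.3e-6 / 2 = 645.0 m

645.0 m


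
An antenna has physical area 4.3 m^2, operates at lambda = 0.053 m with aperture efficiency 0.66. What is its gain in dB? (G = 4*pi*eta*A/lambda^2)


G_linear = 4*pi*0.66*4.3/0.053^2 = 12696.11
G_dB = 10*log10(12696.11) = 41.0 dB

41.0 dB


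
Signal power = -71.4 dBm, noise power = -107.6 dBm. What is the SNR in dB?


SNR = -71.4 - (-107.6) = 36.2 dB

36.2 dB


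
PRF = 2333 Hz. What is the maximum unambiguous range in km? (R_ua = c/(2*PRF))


R_ua = 3e8 / (2 * 2333) = 64294.9 m = 64.3 km

64.3 km


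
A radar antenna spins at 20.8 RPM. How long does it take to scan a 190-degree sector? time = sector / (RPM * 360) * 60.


t = 190 / (20.8 * 360) * 60 = 1.52 s

1.52 s


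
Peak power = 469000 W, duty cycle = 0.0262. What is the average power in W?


P_avg = 469000 * 0.0262 = 12287.8 W

12287.8 W


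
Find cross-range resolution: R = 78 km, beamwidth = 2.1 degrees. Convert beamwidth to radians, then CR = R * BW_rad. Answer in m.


BW_rad = 0.036651914
CR = 78000 * 0.036651914 = 2858.8 m

2858.8 m


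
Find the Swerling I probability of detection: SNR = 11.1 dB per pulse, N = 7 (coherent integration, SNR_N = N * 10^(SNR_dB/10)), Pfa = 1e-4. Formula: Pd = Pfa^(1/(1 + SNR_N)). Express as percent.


SNR_lin = 10^(11.1/10) = 12.8825
SNR_N = 7 * 12.8825 = 90.1775
1/(1 + SNR_N) = 1/91.1775 = 0.0109676
Pd = (1e-4)^0.0109676 = 0.90392
Pd = 90.4%

90.4%


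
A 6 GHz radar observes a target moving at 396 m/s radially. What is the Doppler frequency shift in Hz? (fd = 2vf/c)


fd = 2 * 396 * 6000000000.0 / 3e8 = 15840.0 Hz

15840.0 Hz


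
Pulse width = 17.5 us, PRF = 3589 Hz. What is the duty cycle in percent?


DC = 17.5e-6 * 3589 * 100 = 6.28%

6.28%


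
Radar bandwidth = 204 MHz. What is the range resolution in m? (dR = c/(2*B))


dR = 3e8 / (2 * 204000000.0) = 0.74 m

0.74 m


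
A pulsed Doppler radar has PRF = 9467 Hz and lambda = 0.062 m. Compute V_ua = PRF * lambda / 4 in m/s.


V_ua = 9467 * 0.062 / 4 = 146.7 m/s

146.7 m/s


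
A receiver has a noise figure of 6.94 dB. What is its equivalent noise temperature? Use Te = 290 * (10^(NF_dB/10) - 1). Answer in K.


NF_lin = 10^(6.94/10) = 4.943107
Te = 290 * (4.943107 - 1) = 1143.5 K

1143.5 K


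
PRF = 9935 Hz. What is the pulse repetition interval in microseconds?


PRI = 1/9935 = 0.0001006543 s = 100.7 us

100.7 us


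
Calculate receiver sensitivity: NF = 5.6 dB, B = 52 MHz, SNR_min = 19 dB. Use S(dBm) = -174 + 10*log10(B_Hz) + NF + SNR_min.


10*log10(52000000.0) = 77.16
S = -174 + 77.16 + 5.6 + 19 = -72.2 dBm

-72.2 dBm


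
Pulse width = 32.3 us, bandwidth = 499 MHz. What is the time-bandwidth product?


TBP = 32.3 * 499 = 16117.7

16117.7


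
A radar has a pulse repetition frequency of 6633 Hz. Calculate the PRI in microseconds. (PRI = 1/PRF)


PRI = 1/6633 = 0.0001507613 s = 150.8 us

150.8 us


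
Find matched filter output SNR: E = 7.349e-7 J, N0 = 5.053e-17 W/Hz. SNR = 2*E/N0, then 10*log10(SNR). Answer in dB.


SNR_lin = 2 * 7.349e-7 / 5.053e-17 = 2.909e10
SNR_dB = 10*log10(2.909e10) = 104.6 dB

104.6 dB


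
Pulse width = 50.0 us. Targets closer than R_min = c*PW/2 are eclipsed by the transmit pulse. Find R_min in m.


R_min = 3e8 * 50.0e-6 / 2 = 7500.0 m

7500.0 m


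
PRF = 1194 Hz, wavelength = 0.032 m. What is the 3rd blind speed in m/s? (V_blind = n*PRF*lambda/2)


V_blind = 3 * 1194 * 0.032 / 2 = 57.3 m/s

57.3 m/s


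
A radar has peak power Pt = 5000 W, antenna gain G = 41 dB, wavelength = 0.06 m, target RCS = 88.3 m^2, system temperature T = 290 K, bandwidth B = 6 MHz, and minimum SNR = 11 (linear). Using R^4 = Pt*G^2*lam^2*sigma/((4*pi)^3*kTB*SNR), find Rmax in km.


G_lin = 10^(41/10) = 12589.254118
R^4 = 5000 * 12589.254118^2 * 0.06^2 * 88.3 / ((4*pi)^3 * 1.38e-23 * 290 * 6000000.0 * 11)
R^4 = 4.80599e20 m^4
R_max = (4.80599e20)^(1/4) = 148062.7 m = 148.1 km

148.1 km


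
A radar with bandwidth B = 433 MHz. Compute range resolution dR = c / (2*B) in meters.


dR = 3e8 / (2 * 433000000.0) = 0.35 m

0.35 m


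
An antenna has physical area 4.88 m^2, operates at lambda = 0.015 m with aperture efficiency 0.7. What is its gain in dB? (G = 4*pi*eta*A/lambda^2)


G_linear = 4*pi*0.7*4.88/0.015^2 = 190785.43
G_dB = 10*log10(190785.43) = 52.8 dB

52.8 dB


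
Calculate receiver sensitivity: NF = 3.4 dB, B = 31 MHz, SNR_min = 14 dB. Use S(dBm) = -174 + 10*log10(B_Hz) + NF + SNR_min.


10*log10(31000000.0) = 74.91
S = -174 + 74.91 + 3.4 + 14 = -81.7 dBm

-81.7 dBm


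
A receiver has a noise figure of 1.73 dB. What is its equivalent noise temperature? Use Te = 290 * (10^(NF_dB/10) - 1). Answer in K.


NF_lin = 10^(1.73/10) = 1.489361
Te = 290 * (1.489361 - 1) = 141.9 K

141.9 K


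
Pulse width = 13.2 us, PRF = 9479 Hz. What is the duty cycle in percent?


DC = 13.2e-6 * 9479 * 100 = 12.51%

12.51%


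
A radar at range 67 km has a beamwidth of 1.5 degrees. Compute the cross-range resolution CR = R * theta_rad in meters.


BW_rad = 0.026179939
CR = 67000 * 0.026179939 = 1754.1 m

1754.1 m


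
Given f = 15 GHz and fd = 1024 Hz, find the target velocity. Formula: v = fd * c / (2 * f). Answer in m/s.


v = 1024 * 3e8 / (2 * 15000000000.0) = 10.2 m/s

10.2 m/s


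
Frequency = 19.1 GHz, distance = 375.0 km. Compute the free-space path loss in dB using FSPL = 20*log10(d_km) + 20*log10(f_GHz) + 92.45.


20*log10(375.0) = 51.48
20*log10(19.1) = 25.62
FSPL = 169.6 dB

169.6 dB


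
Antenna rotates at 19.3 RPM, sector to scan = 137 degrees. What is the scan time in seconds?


t = 137 / (19.3 * 360) * 60 = 1.18 s

1.18 s


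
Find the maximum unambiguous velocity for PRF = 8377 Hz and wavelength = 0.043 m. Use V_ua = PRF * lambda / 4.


V_ua = 8377 * 0.043 / 4 = 90.1 m/s

90.1 m/s


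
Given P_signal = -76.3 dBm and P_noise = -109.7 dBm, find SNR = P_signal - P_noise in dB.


SNR = -76.3 - (-109.7) = 33.4 dB

33.4 dB


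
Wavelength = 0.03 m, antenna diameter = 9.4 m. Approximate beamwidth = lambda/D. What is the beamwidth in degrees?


BW_rad = 0.03 / 9.4 = 0.003191
BW_deg = 0.18 degrees

0.18 degrees


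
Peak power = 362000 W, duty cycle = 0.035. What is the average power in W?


P_avg = 362000 * 0.035 = 12670.0 W

12670.0 W


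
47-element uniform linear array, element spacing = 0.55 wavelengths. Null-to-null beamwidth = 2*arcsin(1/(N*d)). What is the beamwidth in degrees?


1/(N*d) = 1/(47*0.55) = 0.038685
BW = 2*arcsin(0.038685) = 4.4 degrees

4.4 degrees


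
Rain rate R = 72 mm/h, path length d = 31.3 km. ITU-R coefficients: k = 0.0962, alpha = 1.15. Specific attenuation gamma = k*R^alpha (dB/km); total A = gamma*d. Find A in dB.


gamma = 0.0962 * 72^1.15 = 13.155503 dB/km
A = 13.155503 * 31.3 = 411.77 dB

411.77 dB


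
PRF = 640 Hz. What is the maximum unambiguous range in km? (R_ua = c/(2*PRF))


R_ua = 3e8 / (2 * 640) = 234375.0 m = 234.4 km

234.4 km


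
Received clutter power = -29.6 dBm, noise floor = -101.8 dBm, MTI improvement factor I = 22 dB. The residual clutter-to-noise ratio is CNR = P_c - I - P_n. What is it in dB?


CNR = -29.6 - 22 - (-101.8) = 50.2 dB

50.2 dB


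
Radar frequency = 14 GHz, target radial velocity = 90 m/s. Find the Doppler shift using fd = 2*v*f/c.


fd = 2 * 90 * 14000000000.0 / 3e8 = 8400.0 Hz

8400.0 Hz


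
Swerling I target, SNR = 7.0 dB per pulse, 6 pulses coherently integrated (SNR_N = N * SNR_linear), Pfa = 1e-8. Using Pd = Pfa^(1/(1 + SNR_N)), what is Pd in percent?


SNR_lin = 10^(7.0/10) = 5.01187
SNR_N = 6 * 5.01187 = 30.07122
1/(1 + SNR_N) = 1/31.07122 = 0.0321841
Pd = (1e-8)^0.0321841 = 0.55275
Pd = 55.3%

55.3%


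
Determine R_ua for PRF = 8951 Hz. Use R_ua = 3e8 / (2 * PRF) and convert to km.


R_ua = 3e8 / (2 * 8951) = 16757.9 m = 16.8 km

16.8 km


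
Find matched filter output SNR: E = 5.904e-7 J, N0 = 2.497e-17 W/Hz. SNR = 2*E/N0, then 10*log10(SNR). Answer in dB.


SNR_lin = 2 * 5.904e-7 / 2.497e-17 = 4.729e10
SNR_dB = 10*log10(4.729e10) = 106.7 dB

106.7 dB


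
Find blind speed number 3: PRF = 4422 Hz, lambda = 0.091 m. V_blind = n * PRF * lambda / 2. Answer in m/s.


V_blind = 3 * 4422 * 0.091 / 2 = 603.6 m/s

603.6 m/s


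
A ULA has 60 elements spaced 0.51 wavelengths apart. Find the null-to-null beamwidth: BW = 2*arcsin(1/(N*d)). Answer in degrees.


1/(N*d) = 1/(60*0.51) = 0.03268
BW = 2*arcsin(0.03268) = 3.7 degrees

3.7 degrees


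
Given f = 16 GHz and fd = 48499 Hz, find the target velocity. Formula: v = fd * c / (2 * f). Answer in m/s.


v = 48499 * 3e8 / (2 * 16000000000.0) = 454.7 m/s

454.7 m/s


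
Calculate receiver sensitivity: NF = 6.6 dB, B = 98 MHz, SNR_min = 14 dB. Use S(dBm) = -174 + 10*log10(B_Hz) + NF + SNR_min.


10*log10(98000000.0) = 79.91
S = -174 + 79.91 + 6.6 + 14 = -73.5 dBm

-73.5 dBm


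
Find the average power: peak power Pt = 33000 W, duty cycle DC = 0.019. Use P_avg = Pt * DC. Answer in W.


P_avg = 33000 * 0.019 = 627.0 W

627.0 W


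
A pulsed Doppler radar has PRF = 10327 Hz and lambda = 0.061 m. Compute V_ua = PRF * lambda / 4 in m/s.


V_ua = 10327 * 0.061 / 4 = 157.5 m/s

157.5 m/s


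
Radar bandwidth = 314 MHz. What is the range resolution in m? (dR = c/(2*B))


dR = 3e8 / (2 * 314000000.0) = 0.48 m

0.48 m


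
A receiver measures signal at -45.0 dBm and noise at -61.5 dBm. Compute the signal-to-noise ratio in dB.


SNR = -45.0 - (-61.5) = 16.5 dB

16.5 dB


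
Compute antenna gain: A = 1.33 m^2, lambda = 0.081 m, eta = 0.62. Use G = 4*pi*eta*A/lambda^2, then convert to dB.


G_linear = 4*pi*0.62*1.33/0.081^2 = 1579.37
G_dB = 10*log10(1579.37) = 32.0 dB

32.0 dB


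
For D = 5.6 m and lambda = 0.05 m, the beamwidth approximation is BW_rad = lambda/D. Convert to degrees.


BW_rad = 0.05 / 5.6 = 0.008929
BW_deg = 0.51 degrees

0.51 degrees


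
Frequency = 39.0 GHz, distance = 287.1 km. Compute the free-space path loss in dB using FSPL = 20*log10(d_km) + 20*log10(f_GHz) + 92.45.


20*log10(287.1) = 49.16
20*log10(39.0) = 31.82
FSPL = 173.4 dB

173.4 dB


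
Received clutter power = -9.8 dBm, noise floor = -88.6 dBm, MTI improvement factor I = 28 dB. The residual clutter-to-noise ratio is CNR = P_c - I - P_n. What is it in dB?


CNR = -9.8 - 28 - (-88.6) = 50.8 dB

50.8 dB


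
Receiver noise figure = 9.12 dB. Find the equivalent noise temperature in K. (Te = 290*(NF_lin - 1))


NF_lin = 10^(9.12/10) = 8.165824
Te = 290 * (8.165824 - 1) = 2078.1 K

2078.1 K


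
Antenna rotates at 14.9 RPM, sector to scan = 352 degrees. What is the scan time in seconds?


t = 352 / (14.9 * 360) * 60 = 3.94 s

3.94 s


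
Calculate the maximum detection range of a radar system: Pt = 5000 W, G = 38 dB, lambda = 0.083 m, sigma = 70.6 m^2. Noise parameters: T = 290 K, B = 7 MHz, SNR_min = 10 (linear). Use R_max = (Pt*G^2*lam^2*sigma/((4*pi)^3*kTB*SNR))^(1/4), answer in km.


G_lin = 10^(38/10) = 6309.573445
R^4 = 5000 * 6309.573445^2 * 0.083^2 * 70.6 / ((4*pi)^3 * 1.38e-23 * 290 * 7000000.0 * 10)
R^4 = 1.74151e20 m^4
R_max = (1.74151e20)^(1/4) = 114876.6 m = 114.9 km

114.9 km


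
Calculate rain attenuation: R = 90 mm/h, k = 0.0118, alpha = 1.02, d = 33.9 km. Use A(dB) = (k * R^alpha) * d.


gamma = 0.0118 * 90^1.02 = 1.162009 dB/km
A = 1.162009 * 33.9 = 39.39 dB

39.39 dB


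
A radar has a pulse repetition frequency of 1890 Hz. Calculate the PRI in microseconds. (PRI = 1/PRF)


PRI = 1/1890 = 0.0005291005 s = 529.1 us

529.1 us


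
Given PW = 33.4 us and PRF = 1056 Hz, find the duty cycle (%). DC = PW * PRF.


DC = 33.4e-6 * 1056 * 100 = 3.53%

3.53%


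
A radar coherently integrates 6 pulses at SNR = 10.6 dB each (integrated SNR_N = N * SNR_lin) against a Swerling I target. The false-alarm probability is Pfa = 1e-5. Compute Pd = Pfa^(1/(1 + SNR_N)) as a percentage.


SNR_lin = 10^(10.6/10) = 11.48154
SNR_N = 6 * 11.48154 = 68.88924
1/(1 + SNR_N) = 1/69.88924 = 0.0143084
Pd = (1e-5)^0.0143084 = 0.84812
Pd = 84.8%

84.8%


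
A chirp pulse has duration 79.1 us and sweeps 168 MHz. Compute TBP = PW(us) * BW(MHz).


TBP = 79.1 * 168 = 13288.8

13288.8


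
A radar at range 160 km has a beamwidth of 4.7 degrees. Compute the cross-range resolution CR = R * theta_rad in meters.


BW_rad = 0.082030475
CR = 160000 * 0.082030475 = 13124.9 m

13124.9 m


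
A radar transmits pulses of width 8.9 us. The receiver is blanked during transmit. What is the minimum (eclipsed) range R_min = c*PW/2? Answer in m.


R_min = 3e8 * 8.9e-6 / 2 = 1335.0 m

1335.0 m


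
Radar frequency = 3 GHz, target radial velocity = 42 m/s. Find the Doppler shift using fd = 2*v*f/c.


fd = 2 * 42 * 3000000000.0 / 3e8 = 840.0 Hz

840.0 Hz


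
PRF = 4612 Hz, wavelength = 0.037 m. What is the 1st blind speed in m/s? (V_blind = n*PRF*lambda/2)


V_blind = 1 * 4612 * 0.037 / 2 = 85.3 m/s

85.3 m/s


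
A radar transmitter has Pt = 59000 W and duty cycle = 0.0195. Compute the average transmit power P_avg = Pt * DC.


P_avg = 59000 * 0.0195 = 1150.5 W

1150.5 W


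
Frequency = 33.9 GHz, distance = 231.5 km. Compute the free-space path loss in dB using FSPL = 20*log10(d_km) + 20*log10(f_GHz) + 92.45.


20*log10(231.5) = 47.29
20*log10(33.9) = 30.6
FSPL = 170.3 dB

170.3 dB


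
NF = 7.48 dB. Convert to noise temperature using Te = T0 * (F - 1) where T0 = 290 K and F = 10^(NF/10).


NF_lin = 10^(7.48/10) = 5.597576
Te = 290 * (5.597576 - 1) = 1333.3 K

1333.3 K


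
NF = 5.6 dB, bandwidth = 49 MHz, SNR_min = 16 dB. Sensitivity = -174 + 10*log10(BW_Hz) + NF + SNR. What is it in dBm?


10*log10(49000000.0) = 76.9
S = -174 + 76.9 + 5.6 + 16 = -75.5 dBm

-75.5 dBm


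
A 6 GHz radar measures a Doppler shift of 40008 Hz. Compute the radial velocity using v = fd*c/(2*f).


v = 40008 * 3e8 / (2 * 6000000000.0) = 1000.2 m/s

1000.2 m/s


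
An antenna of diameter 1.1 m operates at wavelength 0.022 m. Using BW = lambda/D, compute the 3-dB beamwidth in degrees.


BW_rad = 0.022 / 1.1 = 0.02
BW_deg = 1.15 degrees

1.15 degrees


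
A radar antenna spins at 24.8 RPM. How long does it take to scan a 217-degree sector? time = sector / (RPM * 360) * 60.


t = 217 / (24.8 * 360) * 60 = 1.46 s

1.46 s


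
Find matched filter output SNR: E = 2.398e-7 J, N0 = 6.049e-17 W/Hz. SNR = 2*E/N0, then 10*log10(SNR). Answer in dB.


SNR_lin = 2 * 2.398e-7 / 6.049e-17 = 7.929e9
SNR_dB = 10*log10(7.929e9) = 99.0 dB

99.0 dB


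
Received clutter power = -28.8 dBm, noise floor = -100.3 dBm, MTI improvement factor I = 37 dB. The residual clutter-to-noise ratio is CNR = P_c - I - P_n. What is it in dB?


CNR = -28.8 - 37 - (-100.3) = 34.5 dB

34.5 dB


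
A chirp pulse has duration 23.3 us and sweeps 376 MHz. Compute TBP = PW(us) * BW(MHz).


TBP = 23.3 * 376 = 8760.8

8760.8


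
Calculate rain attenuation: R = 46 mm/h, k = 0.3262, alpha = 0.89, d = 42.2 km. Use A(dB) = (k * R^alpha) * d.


gamma = 0.3262 * 46^0.89 = 9.847782 dB/km
A = 9.847782 * 42.2 = 415.58 dB

415.58 dB


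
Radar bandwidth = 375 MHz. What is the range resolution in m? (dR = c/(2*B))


dR = 3e8 / (2 * 375000000.0) = 0.4 m

0.4 m


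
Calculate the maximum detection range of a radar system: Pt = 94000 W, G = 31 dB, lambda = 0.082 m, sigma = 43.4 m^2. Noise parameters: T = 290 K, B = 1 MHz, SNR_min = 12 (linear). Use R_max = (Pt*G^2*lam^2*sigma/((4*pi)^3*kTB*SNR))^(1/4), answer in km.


G_lin = 10^(31/10) = 1258.925412
R^4 = 94000 * 1258.925412^2 * 0.082^2 * 43.4 / ((4*pi)^3 * 1.38e-23 * 290 * 1000000.0 * 12)
R^4 = 4.56202e20 m^4
R_max = (4.56202e20)^(1/4) = 146146.8 m = 146.1 km

146.1 km


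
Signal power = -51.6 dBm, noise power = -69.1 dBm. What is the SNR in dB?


SNR = -51.6 - (-69.1) = 17.5 dB

17.5 dB


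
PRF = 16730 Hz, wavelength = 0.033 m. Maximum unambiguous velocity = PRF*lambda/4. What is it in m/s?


V_ua = 16730 * 0.033 / 4 = 138.0 m/s

138.0 m/s
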